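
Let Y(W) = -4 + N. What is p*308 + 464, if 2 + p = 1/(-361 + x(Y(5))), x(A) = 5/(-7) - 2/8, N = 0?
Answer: -1549144/10135 ≈ -152.85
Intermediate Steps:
Y(W) = -4 (Y(W) = -4 + 0 = -4)
x(A) = -27/28 (x(A) = 5*(-1/7) - 2*1/8 = -5/7 - 1/4 = -27/28)
p = -20298/10135 (p = -2 + 1/(-361 - 27/28) = -2 + 1/(-10135/28) = -2 - 28/10135 = -20298/10135 ≈ -2.0028)
p*308 + 464 = -20298/10135*308 + 464 = -6251784/10135 + 464 = -1549144/10135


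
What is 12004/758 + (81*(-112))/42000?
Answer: 740017/47375 ≈ 15.620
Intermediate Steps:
12004/758 + (81*(-112))/42000 = 12004*(1/758) - 9072*1/42000 = 6002/379 - 27/125 = 740017/47375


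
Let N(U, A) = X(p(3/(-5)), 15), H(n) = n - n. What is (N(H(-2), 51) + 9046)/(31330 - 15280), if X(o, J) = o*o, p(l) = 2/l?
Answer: 40757/72225 ≈ 0.56431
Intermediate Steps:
H(n) = 0
X(o, J) = o²
N(U, A) = 100/9 (N(U, A) = (2/((3/(-5))))² = (2/((3*(-⅕))))² = (2/(-⅗))² = (2*(-5/3))² = (-10/3)² = 100/9)
(N(H(-2), 51) + 9046)/(31330 - 15280) = (100/9 + 9046)/(31330 - 15280) = (81514/9)/16050 = (81514/9)*(1/16050) = 40757/72225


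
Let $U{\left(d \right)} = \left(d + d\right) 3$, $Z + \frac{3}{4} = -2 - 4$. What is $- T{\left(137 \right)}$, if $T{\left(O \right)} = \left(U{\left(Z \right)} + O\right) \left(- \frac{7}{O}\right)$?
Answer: $\frac{1351}{274} \approx 4.9307$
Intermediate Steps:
$Z = - \frac{27}{4}$ ($Z = - \frac{3}{4} - 6 = - \frac{27}{4} \approx -6.75$)
$U{\left(d \right)} = 6 d$ ($U{\left(d \right)} = 2 d 3 = 6 d$)
$T{\left(O \right)} = - \frac{7 \left(- \frac{81}{2} + O\right)}{O}$ ($T{\left(O \right)} = \left(6 \left(- \frac{27}{4}\right) + O\right) \left(- \frac{7}{O}\right) = \left(- \frac{81}{2} + O\right) \left(- \frac{7}{O}\right) = - \frac{7 \left(- \frac{81}{2} + O\right)}{O}$)
$- T{\left(137 \right)} = - (-7 + \frac{567}{2 \cdot 137}) = - (-7 + \frac{567}{2} \cdot \frac{1}{137}) = - (-7 + \frac{567}{274}) = \left(-1\right) \left(- \frac{1351}{274}\right) = \frac{1351}{274}$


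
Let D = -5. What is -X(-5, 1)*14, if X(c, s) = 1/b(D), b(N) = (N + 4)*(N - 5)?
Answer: -7/5 ≈ -1.4000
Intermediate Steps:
b(N) = (-5 + N)*(4 + N) (b(N) = (4 + N)*(-5 + N) = (-5 + N)*(4 + N))
X(c, s) = ⅒ (X(c, s) = 1/(-20 + (-5)² - 1*(-5)) = 1/(-20 + 25 + 5) = 1/10 = ⅒)
-X(-5, 1)*14 = -14/10 = -1*7/5 = -7/5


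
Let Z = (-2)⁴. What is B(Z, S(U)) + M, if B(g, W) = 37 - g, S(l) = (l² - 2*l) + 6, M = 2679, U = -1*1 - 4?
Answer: 2700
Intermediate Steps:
U = -5 (U = -1 - 4 = -5)
S(l) = 6 + l² - 2*l
Z = 16
B(Z, S(U)) + M = (37 - 1*16) + 2679 = (37 - 16) + 2679 = 21 + 2679 = 2700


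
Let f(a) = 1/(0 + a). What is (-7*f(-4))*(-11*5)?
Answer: -385/4 ≈ -96.250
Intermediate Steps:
f(a) = 1/a
(-7*f(-4))*(-11*5) = (-7/(-4))*(-11*5) = -7*(-¼)*(-55) = (7/4)*(-55) = -385/4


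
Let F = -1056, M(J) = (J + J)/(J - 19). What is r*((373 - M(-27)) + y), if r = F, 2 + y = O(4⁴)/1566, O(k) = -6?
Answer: -781455136/2001 ≈ -3.9053e+5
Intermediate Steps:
M(J) = 2*J/(-19 + J) (M(J) = (2*J)/(-19 + J) = 2*J/(-19 + J))
y = -523/261 (y = -2 - 6/1566 = -2 - 6*1/1566 = -2 - 1/261 = -523/261 ≈ -2.0038)
r = -1056
r*((373 - M(-27)) + y) = -1056*((373 - 2*(-27)/(-19 - 27)) - 523/261) = -1056*((373 - 2*(-27)/(-46)) - 523/261) = -1056*((373 - 2*(-27)*(-1)/46) - 523/261) = -1056*((373 - 1*27/23) - 523/261) = -1056*((373 - 27/23) - 523/261) = -1056*(8552/23 - 523/261) = -1056*2220043/6003 = -781455136/2001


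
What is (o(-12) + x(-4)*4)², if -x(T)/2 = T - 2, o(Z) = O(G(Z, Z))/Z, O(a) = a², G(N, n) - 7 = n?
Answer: 303601/144 ≈ 2108.3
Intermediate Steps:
G(N, n) = 7 + n
o(Z) = (7 + Z)²/Z
x(T) = 4 - 2*T (x(T) = -2*(T - 2) = -2*(-2 + T) = 4 - 2*T)
(o(-12) + x(-4)*4)² = ((7 - 12)²/(-12) + (4 - 2*(-4))*4)² = (-1/12*(-5)² + (4 + 8)*4)² = (-1/12*25 + 12*4)² = (-25/12 + 48)² = (551/12)² = 303601/144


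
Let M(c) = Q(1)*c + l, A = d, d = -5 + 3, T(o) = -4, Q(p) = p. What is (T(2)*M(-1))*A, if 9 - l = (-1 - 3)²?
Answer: -64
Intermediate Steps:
d = -2
l = -7 (l = 9 - (-1 - 3)² = 9 - 1*(-4)² = 9 - 1*16 = 9 - 16 = -7)
A = -2
M(c) = -7 + c (M(c) = 1*c - 7 = c - 7 = -7 + c)
(T(2)*M(-1))*A = -4*(-7 - 1)*(-2) = -4*(-8)*(-2) = 32*(-2) = -64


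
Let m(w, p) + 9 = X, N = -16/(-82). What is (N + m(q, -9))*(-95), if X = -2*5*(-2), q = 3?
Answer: -43605/41 ≈ -1063.5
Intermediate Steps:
N = 8/41 (N = -16*(-1/82) = 8/41 ≈ 0.19512)
X = 20 (X = -10*(-2) = 20)
m(w, p) = 11 (m(w, p) = -9 + 20 = 11)
(N + m(q, -9))*(-95) = (8/41 + 11)*(-95) = (459/41)*(-95) = -43605/41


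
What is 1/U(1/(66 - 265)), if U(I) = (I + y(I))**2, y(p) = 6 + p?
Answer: 39601/1420864 ≈ 0.027871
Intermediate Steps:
U(I) = (6 + 2*I)**2 (U(I) = (I + (6 + I))**2 = (6 + 2*I)**2)
1/U(1/(66 - 265)) = 1/(4*(3 + 1/(66 - 265))**2) = 1/(4*(3 + 1/(-199))**2) = 1/(4*(3 - 1/199)**2) = 1/(4*(596/199)**2) = 1/(4*(355216/39601)) = 1/(1420864/39601) = 39601/1420864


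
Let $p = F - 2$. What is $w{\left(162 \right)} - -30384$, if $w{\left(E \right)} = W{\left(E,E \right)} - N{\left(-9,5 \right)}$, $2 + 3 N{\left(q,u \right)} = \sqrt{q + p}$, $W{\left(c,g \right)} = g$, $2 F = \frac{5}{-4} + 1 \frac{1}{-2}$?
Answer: $\frac{91640}{3} - \frac{i \sqrt{190}}{12} \approx 30547.0 - 1.1487 i$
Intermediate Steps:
$F = - \frac{7}{8}$ ($F = \frac{\frac{5}{-4} + 1 \frac{1}{-2}}{2} = \frac{5 \left(- \frac{1}{4}\right) + 1 \left(- \frac{1}{2}\right)}{2} = \frac{- \frac{5}{4} - \frac{1}{2}}{2} = \frac{1}{2} \left(- \frac{7}{4}\right) = - \frac{7}{8} \approx -0.875$)
$p = - \frac{23}{8}$ ($p = - \frac{7}{8} - 2 = - \frac{23}{8} \approx -2.875$)
$N{\left(q,u \right)} = - \frac{2}{3} + \frac{\sqrt{- \frac{23}{8} + q}}{3}$ ($N{\left(q,u \right)} = - \frac{2}{3} + \frac{\sqrt{q - \frac{23}{8}}}{3} = - \frac{2}{3} + \frac{\sqrt{- \frac{23}{8} + q}}{3}$)
$w{\left(E \right)} = \frac{2}{3} + E - \frac{i \sqrt{190}}{12}$ ($w{\left(E \right)} = E - \left(- \frac{2}{3} + \frac{\sqrt{-46 + 16 \left(-9\right)}}{12}\right) = E - \left(- \frac{2}{3} + \frac{\sqrt{-46 - 144}}{12}\right) = E - \left(- \frac{2}{3} + \frac{\sqrt{-190}}{12}\right) = E - \left(- \frac{2}{3} + \frac{i \sqrt{190}}{12}\right) = E + \left(\frac{2}{3} - \frac{i \sqrt{190}}{12}\right) = \frac{2}{3} + E - \frac{i \sqrt{190}}{12}$)
$w{\left(162 \right)} - -30384 = \left(\frac{2}{3} + 162 - \frac{i \sqrt{190}}{12}\right) - -30384 = \left(\frac{488}{3} - \frac{i \sqrt{190}}{12}\right) + 30384 = \frac{91640}{3} - \frac{i \sqrt{190}}{12}$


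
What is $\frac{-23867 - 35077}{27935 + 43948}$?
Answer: $- \frac{19648}{23961} \approx -0.82$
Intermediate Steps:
$\frac{-23867 - 35077}{27935 + 43948} = - \frac{58944}{71883} = \left(-58944\right) \frac{1}{71883} = - \frac{19648}{23961}$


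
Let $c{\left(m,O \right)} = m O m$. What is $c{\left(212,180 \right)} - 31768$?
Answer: $8058152$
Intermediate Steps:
$c{\left(m,O \right)} = O m^{2}$ ($c{\left(m,O \right)} = O m m = O m^{2}$)
$c{\left(212,180 \right)} - 31768 = 180 \cdot 212^{2} - 31768 = 180 \cdot 44944 - 31768 = 8089920 - 31768 = 8058152$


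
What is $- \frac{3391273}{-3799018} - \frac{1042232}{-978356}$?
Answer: $\frac{1819332603841}{929198013602} \approx 1.958$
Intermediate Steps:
$- \frac{3391273}{-3799018} - \frac{1042232}{-978356} = \left(-3391273\right) \left(- \frac{1}{3799018}\right) - - \frac{260558}{244589} = \frac{3391273}{3799018} + \frac{260558}{244589} = \frac{1819332603841}{929198013602}$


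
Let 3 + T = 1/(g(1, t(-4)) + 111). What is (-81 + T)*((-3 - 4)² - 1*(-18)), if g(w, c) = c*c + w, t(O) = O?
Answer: -720317/128 ≈ -5627.5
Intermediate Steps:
g(w, c) = w + c² (g(w, c) = c² + w = w + c²)
T = -383/128 (T = -3 + 1/((1 + (-4)²) + 111) = -3 + 1/((1 + 16) + 111) = -3 + 1/(17 + 111) = -3 + 1/128 = -383/128 ≈ -2.9922)
(-81 + T)*((-3 - 4)² - 1*(-18)) = (-81 - 383/128)*((-3 - 4)² - 1*(-18)) = -10751*((-7)² + 18)/128 = -10751*(49 + 18)/128 = -10751/128*67 = -720317/128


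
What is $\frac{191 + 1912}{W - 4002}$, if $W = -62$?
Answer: $- \frac{2103}{4064} \approx -0.51747$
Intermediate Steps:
$\frac{191 + 1912}{W - 4002} = \frac{191 + 1912}{-62 - 4002} = \frac{2103}{-4064} = 2103 \left(- \frac{1}{4064}\right) = - \frac{2103}{4064}$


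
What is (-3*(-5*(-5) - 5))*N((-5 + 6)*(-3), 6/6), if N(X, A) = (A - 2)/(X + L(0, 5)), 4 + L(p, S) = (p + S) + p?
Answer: -30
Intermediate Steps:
L(p, S) = -4 + S + 2*p (L(p, S) = -4 + ((p + S) + p) = -4 + ((S + p) + p) = -4 + (S + 2*p) = -4 + S + 2*p)
N(X, A) = (-2 + A)/(1 + X) (N(X, A) = (A - 2)/(X + (-4 + 5 + 2*0)) = (-2 + A)/(X + (-4 + 5 + 0)) = (-2 + A)/(X + 1) = (-2 + A)/(1 + X))
(-3*(-5*(-5) - 5))*N((-5 + 6)*(-3), 6/6) = (-3*(-5*(-5) - 5))*((-2 + 6/6)/(1 + (-5 + 6)*(-3))) = (-3*(25 - 5))*((-2 + 6*(⅙))/(1 + 1*(-3))) = (-3*20)*((-2 + 1)/(1 - 3)) = -60*(-1)/(-2) = -(-30)*(-1) = -60*½ = -30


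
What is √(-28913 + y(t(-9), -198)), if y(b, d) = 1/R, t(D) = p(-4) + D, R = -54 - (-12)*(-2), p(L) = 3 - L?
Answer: I*√175906770/78 ≈ 170.04*I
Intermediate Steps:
R = -78 (R = -54 - 1*24 = -54 - 24 = -78)
t(D) = 7 + D (t(D) = (3 - 1*(-4)) + D = (3 + 4) + D = 7 + D)
y(b, d) = -1/78 (y(b, d) = 1/(-78) = -1/78)
√(-28913 + y(t(-9), -198)) = √(-28913 - 1/78) = √(-2255215/78) = I*√175906770/78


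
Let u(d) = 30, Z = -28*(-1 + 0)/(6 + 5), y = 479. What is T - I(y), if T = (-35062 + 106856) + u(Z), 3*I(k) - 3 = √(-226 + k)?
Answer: 71823 - √253/3 ≈ 71818.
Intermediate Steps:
I(k) = 1 + √(-226 + k)/3
Z = 28/11 (Z = -(-28)/11 = -28*(-1/11) = 28/11 ≈ 2.5455)
T = 71824 (T = (-35062 + 106856) + 30 = 71794 + 30 = 71824)
T - I(y) = 71824 - (1 + √(-226 + 479)/3) = 71824 - (1 + √253/3) = 71824 + (-1 - √253/3) = 71823 - √253/3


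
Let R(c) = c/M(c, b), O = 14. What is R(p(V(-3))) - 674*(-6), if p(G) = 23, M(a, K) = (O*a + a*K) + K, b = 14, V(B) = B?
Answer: 2660975/658 ≈ 4044.0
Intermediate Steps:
M(a, K) = K + 14*a + K*a (M(a, K) = (14*a + a*K) + K = (14*a + K*a) + K = K + 14*a + K*a)
R(c) = c/(14 + 28*c) (R(c) = c/(14 + 14*c + 14*c) = c/(14 + 28*c))
R(p(V(-3))) - 674*(-6) = (1/14)*23/(1 + 2*23) - 674*(-6) = (1/14)*23/(1 + 46) + 4044 = (1/14)*23/47 + 4044 = (1/14)*23*(1/47) + 4044 = 23/658 + 4044 = 2660975/658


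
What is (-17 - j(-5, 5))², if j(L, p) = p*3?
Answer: 1024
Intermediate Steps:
j(L, p) = 3*p
(-17 - j(-5, 5))² = (-17 - 3*5)² = (-17 - 1*15)² = (-17 - 15)² = (-32)² = 1024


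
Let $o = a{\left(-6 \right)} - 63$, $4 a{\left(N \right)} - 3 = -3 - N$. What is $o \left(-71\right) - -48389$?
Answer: $\frac{105511}{2} \approx 52756.0$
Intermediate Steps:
$a{\left(N \right)} = - \frac{N}{4}$ ($a{\left(N \right)} = \frac{3}{4} + \frac{-3 - N}{4} = \frac{3}{4} - \left(\frac{3}{4} + \frac{N}{4}\right) = - \frac{N}{4}$)
$o = - \frac{123}{2}$ ($o = \left(- \frac{1}{4}\right) \left(-6\right) - 63 = \frac{3}{2} - 63 = - \frac{123}{2} \approx -61.5$)
$o \left(-71\right) - -48389 = \left(- \frac{123}{2}\right) \left(-71\right) - -48389 = \frac{8733}{2} + 48389 = \frac{105511}{2}$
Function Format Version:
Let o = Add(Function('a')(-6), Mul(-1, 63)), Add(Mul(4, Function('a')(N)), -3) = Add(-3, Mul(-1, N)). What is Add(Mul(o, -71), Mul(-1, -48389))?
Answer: Rational(105511, 2) ≈ 52756.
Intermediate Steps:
Function('a')(N) = Mul(Rational(-1, 4), N) (Function('a')(N) = Add(Rational(3, 4), Mul(Rational(1, 4), Add(-3, Mul(-1, N)))) = Add(Rational(3, 4), Add(Rational(-3, 4), Mul(Rational(-1, 4), N))) = Mul(Rational(-1, 4), N))
o = Rational(-123, 2) (o = Add(Mul(Rational(-1, 4), -6), Mul(-1, 63)) = Add(Rational(3, 2), -63) = Rational(-123, 2) ≈ -61.500)
Add(Mul(o, -71), Mul(-1, -48389)) = Add(Mul(Rational(-123, 2), -71), Mul(-1, -48389)) = Add(Rational(8733, 2), 48389) = Rational(105511, 2)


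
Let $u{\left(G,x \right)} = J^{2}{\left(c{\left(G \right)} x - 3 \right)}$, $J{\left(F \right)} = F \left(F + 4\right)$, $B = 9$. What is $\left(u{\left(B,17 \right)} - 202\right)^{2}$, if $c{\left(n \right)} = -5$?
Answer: $2985689369497444$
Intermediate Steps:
$J{\left(F \right)} = F \left(4 + F\right)$
$u{\left(G,x \right)} = \left(1 - 5 x\right)^{2} \left(-3 - 5 x\right)^{2}$ ($u{\left(G,x \right)} = \left(\left(- 5 x - 3\right) \left(4 - \left(3 + 5 x\right)\right)\right)^{2} = \left(\left(-3 - 5 x\right) \left(4 - \left(3 + 5 x\right)\right)\right)^{2} = \left(\left(-3 - 5 x\right) \left(1 - 5 x\right)\right)^{2} = \left(\left(1 - 5 x\right) \left(-3 - 5 x\right)\right)^{2} = \left(1 - 5 x\right)^{2} \left(-3 - 5 x\right)^{2}$)
$\left(u{\left(B,17 \right)} - 202\right)^{2} = \left(\left(1 - 85\right)^{2} \left(3 + 5 \cdot 17\right)^{2} - 202\right)^{2} = \left(\left(1 - 85\right)^{2} \left(3 + 85\right)^{2} - 202\right)^{2} = \left(\left(-84\right)^{2} \cdot 88^{2} - 202\right)^{2} = \left(7056 \cdot 7744 - 202\right)^{2} = \left(54641664 - 202\right)^{2} = 54641462^{2} = 2985689369497444$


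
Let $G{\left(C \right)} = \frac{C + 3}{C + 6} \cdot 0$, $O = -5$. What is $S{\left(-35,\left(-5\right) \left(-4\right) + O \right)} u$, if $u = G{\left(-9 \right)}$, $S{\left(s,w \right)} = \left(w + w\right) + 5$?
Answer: $0$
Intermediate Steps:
$G{\left(C \right)} = 0$ ($G{\left(C \right)} = \frac{3 + C}{6 + C} 0 = 0$)
$S{\left(s,w \right)} = 5 + 2 w$ ($S{\left(s,w \right)} = 2 w + 5 = 5 + 2 w$)
$u = 0$
$S{\left(-35,\left(-5\right) \left(-4\right) + O \right)} u = \left(5 + 2 \left(\left(-5\right) \left(-4\right) - 5\right)\right) 0 = \left(5 + 2 \left(20 - 5\right)\right) 0 = \left(5 + 2 \cdot 15\right) 0 = \left(5 + 30\right) 0 = 35 \cdot 0 = 0$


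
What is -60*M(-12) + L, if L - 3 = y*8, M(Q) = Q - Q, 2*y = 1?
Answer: 7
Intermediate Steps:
y = ½ (y = (½)*1 = ½ ≈ 0.50000)
M(Q) = 0
L = 7 (L = 3 + (½)*8 = 3 + 4 = 7)
-60*M(-12) + L = -60*0 + 7 = 0 + 7 = 7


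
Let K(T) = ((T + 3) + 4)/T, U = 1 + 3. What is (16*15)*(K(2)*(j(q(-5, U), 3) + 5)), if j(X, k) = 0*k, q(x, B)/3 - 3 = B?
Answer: 5400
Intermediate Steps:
U = 4
q(x, B) = 9 + 3*B
K(T) = (7 + T)/T (K(T) = ((3 + T) + 4)/T = (7 + T)/T)
j(X, k) = 0
(16*15)*(K(2)*(j(q(-5, U), 3) + 5)) = (16*15)*(((7 + 2)/2)*(0 + 5)) = 240*(((½)*9)*5) = 240*((9/2)*5) = 240*(45/2) = 5400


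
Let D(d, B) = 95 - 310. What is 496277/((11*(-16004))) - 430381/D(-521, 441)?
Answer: 75659293209/37849460 ≈ 1999.0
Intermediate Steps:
D(d, B) = -215
496277/((11*(-16004))) - 430381/D(-521, 441) = 496277/((11*(-16004))) - 430381/(-215) = 496277/(-176044) - 430381*(-1/215) = 496277*(-1/176044) + 430381/215 = -496277/176044 + 430381/215 = 75659293209/37849460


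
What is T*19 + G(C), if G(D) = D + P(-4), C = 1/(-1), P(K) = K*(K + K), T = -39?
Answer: -710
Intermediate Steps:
P(K) = 2*K² (P(K) = K*(2*K) = 2*K²)
C = -1
G(D) = 32 + D (G(D) = D + 2*(-4)² = D + 2*16 = D + 32 = 32 + D)
T*19 + G(C) = -39*19 + (32 - 1) = -741 + 31 = -710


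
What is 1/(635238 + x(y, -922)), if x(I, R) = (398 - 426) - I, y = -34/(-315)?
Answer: 315/200091116 ≈ 1.5743e-6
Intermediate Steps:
y = 34/315 (y = -34*(-1/315) = 34/315 ≈ 0.10794)
x(I, R) = -28 - I
1/(635238 + x(y, -922)) = 1/(635238 + (-28 - 1*34/315)) = 1/(635238 + (-28 - 34/315)) = 1/(635238 - 8854/315) = 1/(200091116/315) = 315/200091116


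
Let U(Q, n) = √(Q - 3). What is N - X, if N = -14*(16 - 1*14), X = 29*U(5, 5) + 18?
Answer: -46 - 29*√2 ≈ -87.012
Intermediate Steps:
U(Q, n) = √(-3 + Q)
X = 18 + 29*√2 (X = 29*√(-3 + 5) + 18 = 29*√2 + 18 = 18 + 29*√2 ≈ 59.012)
N = -28 (N = -14*(16 - 14) = -14*2 = -28)
N - X = -28 - (18 + 29*√2) = -28 + (-18 - 29*√2) = -46 - 29*√2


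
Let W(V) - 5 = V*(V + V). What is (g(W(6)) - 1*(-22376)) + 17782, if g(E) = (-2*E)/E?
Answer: 40156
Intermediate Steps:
W(V) = 5 + 2*V² (W(V) = 5 + V*(V + V) = 5 + V*(2*V) = 5 + 2*V²)
g(E) = -2
(g(W(6)) - 1*(-22376)) + 17782 = (-2 - 1*(-22376)) + 17782 = (-2 + 22376) + 17782 = 22374 + 17782 = 40156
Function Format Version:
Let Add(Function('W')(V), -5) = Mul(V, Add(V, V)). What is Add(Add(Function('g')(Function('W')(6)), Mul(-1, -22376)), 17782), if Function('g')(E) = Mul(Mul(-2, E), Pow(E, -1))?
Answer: 40156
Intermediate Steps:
Function('W')(V) = Add(5, Mul(2, Pow(V, 2))) (Function('W')(V) = Add(5, Mul(V, Add(V, V))) = Add(5, Mul(V, Mul(2, V))) = Add(5, Mul(2, Pow(V, 2))))
Function('g')(E) = -2
Add(Add(Function('g')(Function('W')(6)), Mul(-1, -22376)), 17782) = Add(Add(-2, Mul(-1, -22376)), 17782) = Add(Add(-2, 22376), 17782) = Add(22374, 17782) = 40156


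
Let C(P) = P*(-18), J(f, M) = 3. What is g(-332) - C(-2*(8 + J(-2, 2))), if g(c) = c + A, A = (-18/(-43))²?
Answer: -1345748/1849 ≈ -727.83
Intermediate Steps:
A = 324/1849 (A = (-18*(-1/43))² = (18/43)² = 324/1849 ≈ 0.17523)
g(c) = 324/1849 + c (g(c) = c + 324/1849 = 324/1849 + c)
C(P) = -18*P
g(-332) - C(-2*(8 + J(-2, 2))) = (324/1849 - 332) - (-18)*(-2*(8 + 3)) = -613544/1849 - (-18)*(-2*11) = -613544/1849 - (-18)*(-22) = -613544/1849 - 1*396 = -613544/1849 - 396 = -1345748/1849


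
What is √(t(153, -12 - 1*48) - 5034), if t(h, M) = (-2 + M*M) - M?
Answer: 4*I*√86 ≈ 37.094*I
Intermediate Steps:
t(h, M) = -2 + M² - M (t(h, M) = (-2 + M²) - M = -2 + M² - M)
√(t(153, -12 - 1*48) - 5034) = √((-2 + (-12 - 1*48)² - (-12 - 1*48)) - 5034) = √((-2 + (-12 - 48)² - (-12 - 48)) - 5034) = √((-2 + (-60)² - 1*(-60)) - 5034) = √((-2 + 3600 + 60) - 5034) = √(3658 - 5034) = √(-1376) = 4*I*√86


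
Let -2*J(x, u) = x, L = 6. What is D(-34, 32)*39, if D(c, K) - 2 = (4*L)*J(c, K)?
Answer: 15990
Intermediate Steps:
J(x, u) = -x/2
D(c, K) = 2 - 12*c (D(c, K) = 2 + (4*6)*(-c/2) = 2 + 24*(-c/2) = 2 - 12*c)
D(-34, 32)*39 = (2 - 12*(-34))*39 = (2 + 408)*39 = 410*39 = 15990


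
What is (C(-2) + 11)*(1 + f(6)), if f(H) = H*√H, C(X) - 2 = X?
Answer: 11 + 66*√6 ≈ 172.67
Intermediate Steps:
C(X) = 2 + X
f(H) = H^(3/2)
(C(-2) + 11)*(1 + f(6)) = ((2 - 2) + 11)*(1 + 6^(3/2)) = (0 + 11)*(1 + 6*√6) = 11*(1 + 6*√6) = 11 + 66*√6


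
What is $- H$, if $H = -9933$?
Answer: $9933$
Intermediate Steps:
$- H = \left(-1\right) \left(-9933\right) = 9933$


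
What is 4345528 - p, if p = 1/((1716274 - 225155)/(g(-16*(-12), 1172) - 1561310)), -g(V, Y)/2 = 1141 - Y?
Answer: 6479700927080/1491119 ≈ 4.3455e+6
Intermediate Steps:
g(V, Y) = -2282 + 2*Y (g(V, Y) = -2*(1141 - Y) = -2282 + 2*Y)
p = -1561248/1491119 (p = 1/((1716274 - 225155)/((-2282 + 2*1172) - 1561310)) = 1/(1491119/((-2282 + 2344) - 1561310)) = 1/(1491119/(62 - 1561310)) = 1/(1491119/(-1561248)) = 1/(1491119*(-1/1561248)) = 1/(-1491119/1561248) = -1561248/1491119 ≈ -1.0470)
4345528 - p = 4345528 - 1*(-1561248/1491119) = 4345528 + 1561248/1491119 = 6479700927080/1491119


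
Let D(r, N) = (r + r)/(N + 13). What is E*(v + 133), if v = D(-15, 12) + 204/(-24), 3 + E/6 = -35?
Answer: -140562/5 ≈ -28112.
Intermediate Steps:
E = -228 (E = -18 + 6*(-35) = -18 - 210 = -228)
D(r, N) = 2*r/(13 + N) (D(r, N) = (2*r)/(13 + N) = 2*r/(13 + N))
v = -97/10 (v = 2*(-15)/(13 + 12) + 204/(-24) = 2*(-15)/25 + 204*(-1/24) = 2*(-15)*(1/25) - 17/2 = -6/5 - 17/2 = -97/10 ≈ -9.7000)
E*(v + 133) = -228*(-97/10 + 133) = -228*1233/10 = -140562/5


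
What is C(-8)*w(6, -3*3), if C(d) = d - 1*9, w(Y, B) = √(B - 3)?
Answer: -34*I*√3 ≈ -58.89*I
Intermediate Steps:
w(Y, B) = √(-3 + B)
C(d) = -9 + d (C(d) = d - 9 = -9 + d)
C(-8)*w(6, -3*3) = (-9 - 8)*√(-3 - 3*3) = -17*√(-3 - 9) = -34*I*√3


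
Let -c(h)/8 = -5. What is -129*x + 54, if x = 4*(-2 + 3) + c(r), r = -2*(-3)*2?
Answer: -5622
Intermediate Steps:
r = 12 (r = 6*2 = 12)
c(h) = 40 (c(h) = -8*(-5) = 40)
x = 44 (x = 4*(-2 + 3) + 40 = 4*1 + 40 = 4 + 40 = 44)
-129*x + 54 = -129*44 + 54 = -5676 + 54 = -5622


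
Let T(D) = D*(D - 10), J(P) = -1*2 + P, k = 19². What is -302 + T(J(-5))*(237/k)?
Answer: -80819/361 ≈ -223.88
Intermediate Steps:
k = 361
J(P) = -2 + P
T(D) = D*(-10 + D)
-302 + T(J(-5))*(237/k) = -302 + ((-2 - 5)*(-10 + (-2 - 5)))*(237/361) = -302 + (-7*(-10 - 7))*(237*(1/361)) = -302 - 7*(-17)*(237/361) = -302 + 119*(237/361) = -302 + 28203/361 = -80819/361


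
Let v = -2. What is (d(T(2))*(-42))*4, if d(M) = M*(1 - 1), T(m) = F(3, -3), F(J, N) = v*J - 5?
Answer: 0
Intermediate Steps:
F(J, N) = -5 - 2*J (F(J, N) = -2*J - 5 = -5 - 2*J)
T(m) = -11 (T(m) = -5 - 2*3 = -5 - 6 = -11)
d(M) = 0 (d(M) = M*0 = 0)
(d(T(2))*(-42))*4 = (0*(-42))*4 = 0*4 = 0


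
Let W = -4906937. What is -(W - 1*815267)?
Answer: 5722204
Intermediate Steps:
-(W - 1*815267) = -(-4906937 - 1*815267) = -(-4906937 - 815267) = -1*(-5722204) = 5722204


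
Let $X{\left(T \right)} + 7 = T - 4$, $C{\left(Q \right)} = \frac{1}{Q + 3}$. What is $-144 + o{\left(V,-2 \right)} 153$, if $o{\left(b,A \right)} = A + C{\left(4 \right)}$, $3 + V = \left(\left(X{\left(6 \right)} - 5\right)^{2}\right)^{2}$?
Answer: $- \frac{2997}{7} \approx -428.14$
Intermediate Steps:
$C{\left(Q \right)} = \frac{1}{3 + Q}$
$X{\left(T \right)} = -11 + T$ ($X{\left(T \right)} = -7 + \left(T - 4\right) = -7 + \left(-4 + T\right) = -11 + T$)
$V = 9997$ ($V = -3 + \left(\left(\left(-11 + 6\right) - 5\right)^{2}\right)^{2} = -3 + \left(\left(-5 - 5\right)^{2}\right)^{2} = -3 + \left(\left(-10\right)^{2}\right)^{2} = -3 + 100^{2} = -3 + 10000 = 9997$)
$o{\left(b,A \right)} = \frac{1}{7} + A$ ($o{\left(b,A \right)} = A + \frac{1}{3 + 4} = A + \frac{1}{7} = \frac{1}{7} + A$)
$-144 + o{\left(V,-2 \right)} 153 = -144 + \left(\frac{1}{7} - 2\right) 153 = -144 - \frac{1989}{7} = - \frac{2997}{7}$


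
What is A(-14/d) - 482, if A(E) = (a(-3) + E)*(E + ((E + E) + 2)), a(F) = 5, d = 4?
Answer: -1979/4 ≈ -494.75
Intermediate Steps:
A(E) = (2 + 3*E)*(5 + E) (A(E) = (5 + E)*(E + ((E + E) + 2)) = (5 + E)*(E + (2*E + 2)) = (5 + E)*(E + (2 + 2*E)) = (5 + E)*(2 + 3*E) = (2 + 3*E)*(5 + E))
A(-14/d) - 482 = (10 + 3*(-14/4)² + 17*(-14/4)) - 482 = (10 + 3*(-14*¼)² + 17*(-14*¼)) - 482 = (10 + 3*(-7/2)² + 17*(-7/2)) - 482 = (10 + 3*(49/4) - 119/2) - 482 = (10 + 147/4 - 119/2) - 482 = -51/4 - 482 = -1979/4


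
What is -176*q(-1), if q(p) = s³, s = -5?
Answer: 22000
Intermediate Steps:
q(p) = -125 (q(p) = (-5)³ = -125)
-176*q(-1) = -176*(-125) = 22000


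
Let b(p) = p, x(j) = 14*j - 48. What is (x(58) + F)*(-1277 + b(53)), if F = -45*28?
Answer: 607104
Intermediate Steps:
x(j) = -48 + 14*j
F = -1260
(x(58) + F)*(-1277 + b(53)) = ((-48 + 14*58) - 1260)*(-1277 + 53) = ((-48 + 812) - 1260)*(-1224) = (764 - 1260)*(-1224) = -496*(-1224) = 607104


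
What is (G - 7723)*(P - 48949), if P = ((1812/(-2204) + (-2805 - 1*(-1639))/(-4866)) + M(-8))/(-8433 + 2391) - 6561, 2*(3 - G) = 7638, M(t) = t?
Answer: 2594082731308209460/4049901243 ≈ 6.4053e+8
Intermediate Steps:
G = -3816 (G = 3 - ½*7638 = 3 - 3819 = -3816)
P = -26571396302533/4049901243 (P = ((1812/(-2204) + (-2805 - 1*(-1639))/(-4866)) - 8)/(-8433 + 2391) - 6561 = ((1812*(-1/2204) + (-2805 + 1639)*(-1/4866)) - 8)/(-6042) - 6561 = ((-453/551 - 1166*(-1/4866)) - 8)*(-1/6042) - 6561 = ((-453/551 + 583/2433) - 8)*(-1/6042) - 6561 = (-780916/1340583 - 8)*(-1/6042) - 6561 = -11505580/1340583*(-1/6042) - 6561 = 5752790/4049901243 - 6561 = -26571396302533/4049901243 ≈ -6561.0)
(G - 7723)*(P - 48949) = (-3816 - 7723)*(-26571396302533/4049901243 - 48949) = -11539*(-224810012246140/4049901243) = 2594082731308209460/4049901243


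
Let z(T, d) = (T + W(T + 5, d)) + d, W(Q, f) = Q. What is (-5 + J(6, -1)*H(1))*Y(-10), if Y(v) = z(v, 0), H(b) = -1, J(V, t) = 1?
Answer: 90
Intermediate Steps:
z(T, d) = 5 + d + 2*T (z(T, d) = (T + (T + 5)) + d = (T + (5 + T)) + d = (5 + 2*T) + d = 5 + d + 2*T)
Y(v) = 5 + 2*v (Y(v) = 5 + 0 + 2*v = 5 + 2*v)
(-5 + J(6, -1)*H(1))*Y(-10) = (-5 + 1*(-1))*(5 + 2*(-10)) = (-5 - 1)*(5 - 20) = -6*(-15) = 90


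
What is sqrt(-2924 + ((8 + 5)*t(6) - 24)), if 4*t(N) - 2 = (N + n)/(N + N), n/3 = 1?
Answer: 15*I*sqrt(209)/4 ≈ 54.213*I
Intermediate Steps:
n = 3 (n = 3*1 = 3)
t(N) = 1/2 + (3 + N)/(8*N) (t(N) = 1/2 + ((N + 3)/(N + N))/4 = 1/2 + ((3 + N)/((2*N)))/4 = 1/2 + ((3 + N)*(1/(2*N)))/4 = 1/2 + ((3 + N)/(2*N))/4 = 1/2 + (3 + N)/(8*N))
sqrt(-2924 + ((8 + 5)*t(6) - 24)) = sqrt(-2924 + ((8 + 5)*((1/8)*(3 + 5*6)/6) - 24)) = sqrt(-2924 + (13*((1/8)*(1/6)*(3 + 30)) - 24)) = sqrt(-2924 + (13*((1/8)*(1/6)*33) - 24)) = sqrt(-2924 + (13*(11/16) - 24)) = sqrt(-2924 + (143/16 - 24)) = sqrt(-2924 - 241/16) = sqrt(-47025/16) = 15*I*sqrt(209)/4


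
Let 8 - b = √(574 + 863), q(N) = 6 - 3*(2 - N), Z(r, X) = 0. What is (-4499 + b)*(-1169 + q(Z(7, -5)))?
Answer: 5249979 + 1169*√1437 ≈ 5.2943e+6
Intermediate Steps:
q(N) = 3*N (q(N) = 6 + (-6 + 3*N) = 3*N)
b = 8 - √1437 (b = 8 - √(574 + 863) = 8 - √1437 ≈ -29.908)
(-4499 + b)*(-1169 + q(Z(7, -5))) = (-4499 + (8 - √1437))*(-1169 + 3*0) = (-4491 - √1437)*(-1169 + 0) = (-4491 - √1437)*(-1169) = 5249979 + 1169*√1437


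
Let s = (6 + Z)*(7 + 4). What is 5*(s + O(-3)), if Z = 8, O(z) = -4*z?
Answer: 830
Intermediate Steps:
s = 154 (s = (6 + 8)*(7 + 4) = 14*11 = 154)
5*(s + O(-3)) = 5*(154 - 4*(-3)) = 5*(154 + 12) = 5*166 = 830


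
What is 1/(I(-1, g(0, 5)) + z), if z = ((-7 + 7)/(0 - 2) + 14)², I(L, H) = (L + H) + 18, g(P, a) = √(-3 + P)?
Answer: 71/15124 - I*√3/45372 ≈ 0.0046945 - 3.8174e-5*I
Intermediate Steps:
I(L, H) = 18 + H + L (I(L, H) = (H + L) + 18 = 18 + H + L)
z = 196 (z = (0/(-2) + 14)² = (0*(-½) + 14)² = (0 + 14)² = 14² = 196)
1/(I(-1, g(0, 5)) + z) = 1/((18 + √(-3 + 0) - 1) + 196) = 1/((18 + √(-3) - 1) + 196) = 1/((18 + I*√3 - 1) + 196) = 1/((17 + I*√3) + 196) = 1/(213 + I*√3)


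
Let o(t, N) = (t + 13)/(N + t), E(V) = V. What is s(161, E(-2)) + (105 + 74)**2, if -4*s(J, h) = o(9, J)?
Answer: 10893929/340 ≈ 32041.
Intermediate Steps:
o(t, N) = (13 + t)/(N + t)
s(J, h) = -11/(2*(9 + J)) (s(J, h) = -(13 + 9)/(4*(J + 9)) = -22/(4*(9 + J)) = -11/(2*(9 + J)))
s(161, E(-2)) + (105 + 74)**2 = -11/(18 + 2*161) + (105 + 74)**2 = -11/(18 + 322) + 179**2 = -11/340 + 32041 = 10893929/340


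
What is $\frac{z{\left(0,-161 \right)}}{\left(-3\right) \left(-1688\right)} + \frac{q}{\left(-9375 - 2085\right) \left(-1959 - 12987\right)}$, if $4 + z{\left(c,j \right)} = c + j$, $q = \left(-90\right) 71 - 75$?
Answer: $- \frac{39297403}{1204677492} \approx -0.032621$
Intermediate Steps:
$q = -6465$ ($q = -6390 - 75 = -6465$)
$z{\left(c,j \right)} = -4 + c + j$ ($z{\left(c,j \right)} = -4 + \left(c + j\right) = -4 + c + j$)
$\frac{z{\left(0,-161 \right)}}{\left(-3\right) \left(-1688\right)} + \frac{q}{\left(-9375 - 2085\right) \left(-1959 - 12987\right)} = \frac{-4 + 0 - 161}{\left(-3\right) \left(-1688\right)} - \frac{6465}{\left(-9375 - 2085\right) \left(-1959 - 12987\right)} = - \frac{165}{5064} - \frac{6465}{\left(-11460\right) \left(-14946\right)} = \left(-165\right) \frac{1}{5064} - \frac{6465}{171281160} = - \frac{55}{1688} - \frac{431}{11418744} = - \frac{39297403}{1204677492}$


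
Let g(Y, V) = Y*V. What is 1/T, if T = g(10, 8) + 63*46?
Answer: 1/2978 ≈ 0.00033580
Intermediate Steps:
g(Y, V) = V*Y
T = 2978 (T = 8*10 + 63*46 = 80 + 2898 = 2978)
1/T = 1/2978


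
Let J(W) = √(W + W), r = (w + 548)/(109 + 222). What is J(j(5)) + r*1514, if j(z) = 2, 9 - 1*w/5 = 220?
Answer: -766936/331 ≈ -2317.0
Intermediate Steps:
w = -1055 (w = 45 - 5*220 = 45 - 1100 = -1055)
r = -507/331 (r = (-1055 + 548)/(109 + 222) = -507/331 ≈ -1.5317)
J(W) = √2*√W (J(W) = √(2*W) = √2*√W)
J(j(5)) + r*1514 = √2*√2 - 507/331*1514 = 2 - 767598/331 = -766936/331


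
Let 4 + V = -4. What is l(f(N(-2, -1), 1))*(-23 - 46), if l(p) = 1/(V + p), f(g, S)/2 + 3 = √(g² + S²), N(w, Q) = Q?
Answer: 483/94 + 69*√2/94 ≈ 6.1764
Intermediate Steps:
V = -8 (V = -4 - 4 = -8)
f(g, S) = -6 + 2*√(S² + g²) (f(g, S) = -6 + 2*√(g² + S²) = -6 + 2*√(S² + g²))
l(p) = 1/(-8 + p)
l(f(N(-2, -1), 1))*(-23 - 46) = (-23 - 46)/(-8 + (-6 + 2*√(1² + (-1)²))) = -69/(-8 + (-6 + 2*√(1 + 1))) = -69/(-8 + (-6 + 2*√2)) = -69/(-14 + 2*√2)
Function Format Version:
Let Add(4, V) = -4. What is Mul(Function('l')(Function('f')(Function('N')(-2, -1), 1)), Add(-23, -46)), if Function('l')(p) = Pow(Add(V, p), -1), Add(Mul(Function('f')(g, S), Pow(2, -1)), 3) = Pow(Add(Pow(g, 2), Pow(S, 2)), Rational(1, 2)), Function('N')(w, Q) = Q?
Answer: Add(Rational(483, 94), Mul(Rational(69, 94), Pow(2, Rational(1, 2)))) ≈ 6.1764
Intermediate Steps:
V = -8 (V = Add(-4, -4) = -8)
Function('f')(g, S) = Add(-6, Mul(2, Pow(Add(Pow(S, 2), Pow(g, 2)), Rational(1, 2)))) (Function('f')(g, S) = Add(-6, Mul(2, Pow(Add(Pow(g, 2), Pow(S, 2)), Rational(1, 2)))) = Add(-6, Mul(2, Pow(Add(Pow(S, 2), Pow(g, 2)), Rational(1, 2)))))
Function('l')(p) = Pow(Add(-8, p), -1)
Mul(Function('l')(Function('f')(Function('N')(-2, -1), 1)), Add(-23, -46)) = Mul(Pow(Add(-8, Add(-6, Mul(2, Pow(Add(Pow(1, 2), Pow(-1, 2)), Rational(1, 2))))), -1), Add(-23, -46)) = Mul(Pow(Add(-8, Add(-6, Mul(2, Pow(Add(1, 1), Rational(1, 2))))), -1), -69) = Mul(Pow(Add(-8, Add(-6, Mul(2, Pow(2, Rational(1, 2))))), -1), -69) = Mul(Pow(Add(-14, Mul(2, Pow(2, Rational(1, 2)))), -1), -69) = Mul(-69, Pow(Add(-14, Mul(2, Pow(2, Rational(1, 2)))), -1))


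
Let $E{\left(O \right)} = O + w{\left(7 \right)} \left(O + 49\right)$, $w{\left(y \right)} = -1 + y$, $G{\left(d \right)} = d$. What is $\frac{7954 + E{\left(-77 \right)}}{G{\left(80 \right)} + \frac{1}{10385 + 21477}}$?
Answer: $\frac{245624158}{2548961} \approx 96.362$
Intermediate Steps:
$E{\left(O \right)} = 294 + 7 O$ ($E{\left(O \right)} = O + \left(-1 + 7\right) \left(O + 49\right) = O + 6 \left(49 + O\right) = O + \left(294 + 6 O\right) = 294 + 7 O$)
$\frac{7954 + E{\left(-77 \right)}}{G{\left(80 \right)} + \frac{1}{10385 + 21477}} = \frac{7954 + \left(294 + 7 \left(-77\right)\right)}{80 + \frac{1}{10385 + 21477}} = \frac{7954 + \left(294 - 539\right)}{80 + \frac{1}{31862}} = \frac{7954 - 245}{80 + \frac{1}{31862}} = \frac{7709}{\frac{2548961}{31862}} = 7709 \cdot \frac{31862}{2548961} = \frac{245624158}{2548961}$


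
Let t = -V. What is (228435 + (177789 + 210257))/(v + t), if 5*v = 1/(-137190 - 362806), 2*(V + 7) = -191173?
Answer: 1541190170380/238981838129 ≈ 6.4490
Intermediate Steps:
V = -191187/2 (V = -7 + (½)*(-191173) = -7 - 191173/2 = -191187/2 ≈ -95594.)
t = 191187/2 (t = -1*(-191187/2) = 191187/2 ≈ 95594.)
v = -1/2499980 (v = 1/(5*(-137190 - 362806)) = (⅕)/(-499996) = (⅕)*(-1/499996) = -1/2499980 ≈ -4.0000e-7)
(228435 + (177789 + 210257))/(v + t) = (228435 + (177789 + 210257))/(-1/2499980 + 191187/2) = (228435 + 388046)/(238981838129/2499980) = 616481*(2499980/238981838129) = 1541190170380/238981838129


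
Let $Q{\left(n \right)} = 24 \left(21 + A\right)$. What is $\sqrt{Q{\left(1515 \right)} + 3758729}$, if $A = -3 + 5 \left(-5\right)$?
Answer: $\sqrt{3758561} \approx 1938.7$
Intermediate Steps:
$A = -28$ ($A = -3 - 25 = -28$)
$Q{\left(n \right)} = -168$ ($Q{\left(n \right)} = 24 \left(21 - 28\right) = 24 \left(-7\right) = -168$)
$\sqrt{Q{\left(1515 \right)} + 3758729} = \sqrt{-168 + 3758729} = \sqrt{3758561}$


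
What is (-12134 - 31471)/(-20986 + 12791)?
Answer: 8721/1639 ≈ 5.3209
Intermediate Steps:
(-12134 - 31471)/(-20986 + 12791) = -43605/(-8195) = -43605*(-1/8195) = 8721/1639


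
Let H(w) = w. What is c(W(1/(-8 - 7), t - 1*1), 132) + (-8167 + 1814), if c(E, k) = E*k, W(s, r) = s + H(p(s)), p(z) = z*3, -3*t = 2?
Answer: -31941/5 ≈ -6388.2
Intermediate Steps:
t = -⅔ (t = -⅓*2 = -⅔ ≈ -0.66667)
p(z) = 3*z
W(s, r) = 4*s (W(s, r) = s + 3*s = 4*s)
c(W(1/(-8 - 7), t - 1*1), 132) + (-8167 + 1814) = (4/(-8 - 7))*132 + (-8167 + 1814) = (4/(-15))*132 - 6353 = (4*(-1/15))*132 - 6353 = -4/15*132 - 6353 = -176/5 - 6353 = -31941/5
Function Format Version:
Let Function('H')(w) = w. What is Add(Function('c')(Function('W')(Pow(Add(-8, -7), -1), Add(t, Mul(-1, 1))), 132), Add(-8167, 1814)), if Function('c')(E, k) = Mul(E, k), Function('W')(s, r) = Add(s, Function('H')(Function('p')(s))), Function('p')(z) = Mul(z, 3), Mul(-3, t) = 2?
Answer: Rational(-31941, 5) ≈ -6388.2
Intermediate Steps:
t = Rational(-2, 3) (t = Mul(Rational(-1, 3), 2) = Rational(-2, 3) ≈ -0.66667)
Function('p')(z) = Mul(3, z)
Function('W')(s, r) = Mul(4, s) (Function('W')(s, r) = Add(s, Mul(3, s)) = Mul(4, s))
Add(Function('c')(Function('W')(Pow(Add(-8, -7), -1), Add(t, Mul(-1, 1))), 132), Add(-8167, 1814)) = Add(Mul(Mul(4, Pow(Add(-8, -7), -1)), 132), Add(-8167, 1814)) = Add(Mul(Mul(4, Pow(-15, -1)), 132), -6353) = Add(Mul(Mul(4, Rational(-1, 15)), 132), -6353) = Add(Mul(Rational(-4, 15), 132), -6353) = Add(Rational(-176, 5), -6353) = Rational(-31941, 5)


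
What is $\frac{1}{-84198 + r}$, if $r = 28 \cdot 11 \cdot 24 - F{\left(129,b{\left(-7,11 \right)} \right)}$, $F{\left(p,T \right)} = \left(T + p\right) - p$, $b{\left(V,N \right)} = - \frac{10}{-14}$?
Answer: $- \frac{7}{537647} \approx -1.302 \cdot 10^{-5}$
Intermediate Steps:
$b{\left(V,N \right)} = \frac{5}{7}$ ($b{\left(V,N \right)} = \left(-10\right) \left(- \frac{1}{14}\right) = \frac{5}{7}$)
$F{\left(p,T \right)} = T$
$r = \frac{51739}{7}$ ($r = 28 \cdot 11 \cdot 24 - \frac{5}{7} = 308 \cdot 24 - \frac{5}{7} = 7392 - \frac{5}{7} = \frac{51739}{7} \approx 7391.3$)
$\frac{1}{-84198 + r} = \frac{1}{-84198 + \frac{51739}{7}} = \frac{1}{- \frac{537647}{7}} = - \frac{7}{537647}$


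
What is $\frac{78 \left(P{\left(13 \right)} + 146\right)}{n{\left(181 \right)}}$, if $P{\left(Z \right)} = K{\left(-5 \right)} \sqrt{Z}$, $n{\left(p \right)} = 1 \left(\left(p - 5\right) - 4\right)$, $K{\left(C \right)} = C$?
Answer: $\frac{2847}{43} - \frac{195 \sqrt{13}}{86} \approx 58.034$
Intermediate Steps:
$n{\left(p \right)} = -9 + p$ ($n{\left(p \right)} = 1 \left(\left(-5 + p\right) - 4\right) = 1 \left(-9 + p\right) = -9 + p$)
$P{\left(Z \right)} = - 5 \sqrt{Z}$
$\frac{78 \left(P{\left(13 \right)} + 146\right)}{n{\left(181 \right)}} = \frac{78 \left(- 5 \sqrt{13} + 146\right)}{-9 + 181} = \frac{78 \left(146 - 5 \sqrt{13}\right)}{172} = \left(11388 - 390 \sqrt{13}\right) \frac{1}{172} = \frac{2847}{43} - \frac{195 \sqrt{13}}{86}$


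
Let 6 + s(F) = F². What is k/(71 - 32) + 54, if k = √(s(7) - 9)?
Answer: 54 + √34/39 ≈ 54.150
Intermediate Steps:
s(F) = -6 + F²
k = √34 (k = √((-6 + 7²) - 9) = √((-6 + 49) - 9) = √(43 - 9) = √34 ≈ 5.8309)
k/(71 - 32) + 54 = √34/(71 - 32) + 54 = √34/39 + 54 = 54 + √34/39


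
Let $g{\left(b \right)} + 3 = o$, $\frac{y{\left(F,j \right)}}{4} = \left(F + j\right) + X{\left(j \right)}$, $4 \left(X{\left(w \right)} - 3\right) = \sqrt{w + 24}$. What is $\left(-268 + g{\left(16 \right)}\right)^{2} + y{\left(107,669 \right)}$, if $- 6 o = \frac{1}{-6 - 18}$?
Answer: $\frac{1587407905}{20736} + 3 \sqrt{77} \approx 76580.0$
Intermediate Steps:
$X{\left(w \right)} = 3 + \frac{\sqrt{24 + w}}{4}$ ($X{\left(w \right)} = 3 + \frac{\sqrt{w + 24}}{4} = 3 + \frac{\sqrt{24 + w}}{4}$)
$y{\left(F,j \right)} = 12 + \sqrt{24 + j} + 4 F + 4 j$ ($y{\left(F,j \right)} = 4 \left(\left(F + j\right) + \left(3 + \frac{\sqrt{24 + j}}{4}\right)\right) = 4 \left(3 + F + j + \frac{\sqrt{24 + j}}{4}\right) = 12 + \sqrt{24 + j} + 4 F + 4 j$)
$o = \frac{1}{144}$ ($o = - \frac{1}{6 \left(-6 - 18\right)} = - \frac{1}{6 \left(-24\right)} = \left(- \frac{1}{6}\right) \left(- \frac{1}{24}\right) = \frac{1}{144} \approx 0.0069444$)
$g{\left(b \right)} = - \frac{431}{144}$ ($g{\left(b \right)} = -3 + \frac{1}{144} = - \frac{431}{144}$)
$\left(-268 + g{\left(16 \right)}\right)^{2} + y{\left(107,669 \right)} = \left(-268 - \frac{431}{144}\right)^{2} + \left(12 + \sqrt{24 + 669} + 4 \cdot 107 + 4 \cdot 669\right) = \left(- \frac{39023}{144}\right)^{2} + \left(12 + \sqrt{693} + 428 + 2676\right) = \frac{1522794529}{20736} + \left(12 + 3 \sqrt{77} + 428 + 2676\right) = \frac{1522794529}{20736} + \left(3116 + 3 \sqrt{77}\right) = \frac{1587407905}{20736} + 3 \sqrt{77}$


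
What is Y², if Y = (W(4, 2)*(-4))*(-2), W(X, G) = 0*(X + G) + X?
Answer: 1024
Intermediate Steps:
W(X, G) = X (W(X, G) = 0*(G + X) + X = 0 + X = X)
Y = 32 (Y = (4*(-4))*(-2) = -16*(-2) = 32)
Y² = 32² = 1024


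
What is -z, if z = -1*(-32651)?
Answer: -32651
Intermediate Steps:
z = 32651
-z = -1*32651 = -32651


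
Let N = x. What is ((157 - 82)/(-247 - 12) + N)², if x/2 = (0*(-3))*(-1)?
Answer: 5625/67081 ≈ 0.083854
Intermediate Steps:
x = 0 (x = 2*((0*(-3))*(-1)) = 2*(0*(-1)) = 2*0 = 0)
N = 0
((157 - 82)/(-247 - 12) + N)² = ((157 - 82)/(-247 - 12) + 0)² = (75/(-259) + 0)² = (75*(-1/259) + 0)² = (-75/259 + 0)² = (-75/259)² = 5625/67081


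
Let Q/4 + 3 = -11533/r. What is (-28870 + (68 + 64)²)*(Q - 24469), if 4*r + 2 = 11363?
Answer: 3185572532374/11361 ≈ 2.8040e+8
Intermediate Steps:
r = 11361/4 (r = -½ + (¼)*11363 = -½ + 11363/4 = 11361/4 ≈ 2840.3)
Q = -320860/11361 (Q = -12 + 4*(-11533/11361/4) = -12 + 4*(-11533*4/11361) = -12 + 4*(-46132/11361) = -12 - 184528/11361 = -320860/11361 ≈ -28.242)
(-28870 + (68 + 64)²)*(Q - 24469) = (-28870 + (68 + 64)²)*(-320860/11361 - 24469) = (-28870 + 132²)*(-278313169/11361) = (-28870 + 17424)*(-278313169/11361) = -11446*(-278313169/11361) = 3185572532374/11361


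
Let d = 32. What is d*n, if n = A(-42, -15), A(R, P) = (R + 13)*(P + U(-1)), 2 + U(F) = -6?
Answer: 21344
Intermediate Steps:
U(F) = -8 (U(F) = -2 - 6 = -8)
A(R, P) = (-8 + P)*(13 + R) (A(R, P) = (R + 13)*(P - 8) = (13 + R)*(-8 + P) = (-8 + P)*(13 + R))
n = 667 (n = -104 - 8*(-42) + 13*(-15) - 15*(-42) = -104 + 336 - 195 + 630 = 667)
d*n = 32*667 = 21344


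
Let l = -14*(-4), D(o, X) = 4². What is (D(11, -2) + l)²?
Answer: 5184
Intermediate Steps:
D(o, X) = 16
l = 56
(D(11, -2) + l)² = (16 + 56)² = 72² = 5184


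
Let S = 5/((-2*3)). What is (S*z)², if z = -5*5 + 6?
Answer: 9025/36 ≈ 250.69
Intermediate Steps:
z = -19 (z = -25 + 6 = -19)
S = -⅚ (S = 5/(-6) = 5*(-⅙) = -⅚ ≈ -0.83333)
(S*z)² = (-⅚*(-19))² = (95/6)² = 9025/36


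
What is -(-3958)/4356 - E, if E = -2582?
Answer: 5625575/2178 ≈ 2582.9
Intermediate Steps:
-(-3958)/4356 - E = -(-3958)/4356 - 1*(-2582) = -(-3958)/4356 + 2582 = -1*(-1979/2178) + 2582 = 1979/2178 + 2582 = 5625575/2178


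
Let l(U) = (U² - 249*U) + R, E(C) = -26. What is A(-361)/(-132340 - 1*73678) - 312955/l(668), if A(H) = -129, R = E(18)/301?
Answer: -4848978849269/4339123612597 ≈ -1.1175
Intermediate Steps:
R = -26/301 ≈ -0.086379
l(U) = -26/301 + U² - 249*U (l(U) = (U² - 249*U) - 26/301 = -26/301 + U² - 249*U)
A(-361)/(-132340 - 1*73678) - 312955/l(668) = -129/(-132340 - 1*73678) - 312955/(-26/301 + 668² - 249*668) = -129/(-132340 - 73678) - 312955/(-26/301 + 446224 - 166332) = -129/(-206018) - 312955/84247466/301 = -129*(-1/206018) - 312955*301/84247466 = 129/206018 - 94199455/84247466 = -4848978849269/4339123612597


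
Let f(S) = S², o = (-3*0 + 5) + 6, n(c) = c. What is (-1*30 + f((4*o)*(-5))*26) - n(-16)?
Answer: 1258386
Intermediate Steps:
o = 11 (o = (0 + 5) + 6 = 5 + 6 = 11)
(-1*30 + f((4*o)*(-5))*26) - n(-16) = (-1*30 + ((4*11)*(-5))²*26) - 1*(-16) = (-30 + (44*(-5))²*26) + 16 = (-30 + (-220)²*26) + 16 = (-30 + 48400*26) + 16 = (-30 + 1258400) + 16 = 1258370 + 16 = 1258386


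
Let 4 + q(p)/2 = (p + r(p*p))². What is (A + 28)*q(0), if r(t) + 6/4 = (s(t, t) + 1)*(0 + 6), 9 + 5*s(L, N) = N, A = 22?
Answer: 3569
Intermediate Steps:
s(L, N) = -9/5 + N/5
r(t) = -63/10 + 6*t/5 (r(t) = -3/2 + ((-9/5 + t/5) + 1)*(0 + 6) = -3/2 + (-⅘ + t/5)*6 = -3/2 + (-24/5 + 6*t/5) = -63/10 + 6*t/5)
q(p) = -8 + 2*(-63/10 + p + 6*p²/5)² (q(p) = -8 + 2*(p + (-63/10 + 6*(p*p)/5))² = -8 + 2*(p + (-63/10 + 6*p²/5))² = -8 + 2*(-63/10 + p + 6*p²/5)²)
(A + 28)*q(0) = (22 + 28)*(-8 + (-63 + 10*0 + 12*0²)²/50) = 50*(-8 + (-63 + 0 + 12*0)²/50) = 50*(-8 + (-63 + 0 + 0)²/50) = 50*(-8 + (1/50)*(-63)²) = 50*(-8 + (1/50)*3969) = 50*(-8 + 3969/50) = 50*(3569/50) = 3569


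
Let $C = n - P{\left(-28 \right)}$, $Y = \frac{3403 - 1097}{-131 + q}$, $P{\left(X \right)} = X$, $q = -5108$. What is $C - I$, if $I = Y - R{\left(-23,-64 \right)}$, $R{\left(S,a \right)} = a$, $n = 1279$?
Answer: $\frac{6514383}{5239} \approx 1243.4$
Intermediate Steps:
$Y = - \frac{2306}{5239}$ ($Y = \frac{3403 - 1097}{-131 - 5108} = \frac{2306}{-5239} = 2306 \left(- \frac{1}{5239}\right) = - \frac{2306}{5239} \approx -0.44016$)
$C = 1307$ ($C = 1279 - -28 = 1279 + 28 = 1307$)
$I = \frac{332990}{5239}$ ($I = - \frac{2306}{5239} - -64 = - \frac{2306}{5239} + 64 = \frac{332990}{5239} \approx 63.56$)
$C - I = 1307 - \frac{332990}{5239} = \frac{6514383}{5239}$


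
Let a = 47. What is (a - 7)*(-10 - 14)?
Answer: -960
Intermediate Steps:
(a - 7)*(-10 - 14) = (47 - 7)*(-10 - 14) = 40*(-24) = -960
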